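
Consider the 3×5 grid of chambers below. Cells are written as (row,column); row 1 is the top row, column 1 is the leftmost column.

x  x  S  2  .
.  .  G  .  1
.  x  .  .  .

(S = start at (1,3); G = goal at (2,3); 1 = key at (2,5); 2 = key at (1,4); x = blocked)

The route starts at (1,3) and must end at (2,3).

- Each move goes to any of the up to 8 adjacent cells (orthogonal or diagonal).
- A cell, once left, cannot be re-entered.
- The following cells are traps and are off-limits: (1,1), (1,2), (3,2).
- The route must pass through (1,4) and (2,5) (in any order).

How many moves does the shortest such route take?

4

Any route passes through (1,4) and (2,5) in some order between (1,3) and (2,3). Summing Chebyshev distances along each leg and taking the cheapest ordering ((1,3) → (2,5) → (1,4) → (2,3)) gives a lower bound of 2 + 1 + 1 = 4 moves.
A route of 4 moves achieves this: (1,3) → (1,4) → (2,5) → (2,4) → (2,3).
Since 4 matches the lower bound, it is optimal.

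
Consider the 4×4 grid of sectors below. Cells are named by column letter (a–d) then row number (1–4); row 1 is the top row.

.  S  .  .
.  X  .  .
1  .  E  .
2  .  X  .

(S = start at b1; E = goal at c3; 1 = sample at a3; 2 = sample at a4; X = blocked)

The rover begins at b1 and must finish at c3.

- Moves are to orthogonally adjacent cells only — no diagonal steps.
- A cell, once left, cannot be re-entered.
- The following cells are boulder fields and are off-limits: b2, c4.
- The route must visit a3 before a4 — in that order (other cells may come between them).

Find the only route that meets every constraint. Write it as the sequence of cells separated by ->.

The waypoints must appear in the order a3, a4, with no cell reused.
Route from b1: left to a1, 3× down (reaching a4), right to b4, up to b3, right to c3 — 7 moves in all.
Check: order respected (1 at step 3, 2 at step 4).

b1 -> a1 -> a2 -> a3 -> a4 -> b4 -> b3 -> c3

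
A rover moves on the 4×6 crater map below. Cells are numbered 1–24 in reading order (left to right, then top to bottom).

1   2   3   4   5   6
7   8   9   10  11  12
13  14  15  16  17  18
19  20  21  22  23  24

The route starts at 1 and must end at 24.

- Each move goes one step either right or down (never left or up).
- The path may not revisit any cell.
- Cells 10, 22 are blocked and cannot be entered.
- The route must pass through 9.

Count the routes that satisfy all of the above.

6

A right/down-only route from 1 to 24 makes exactly 3 down-moves and 5 right-moves in some order.
With no other constraints that would be C(8,3) = 56 routes.
Split at 9 and multiply the segment counts (each segment already excludes blocked cells): 1→9: 3; 9→24: 2; product = 6.
That gives 6 routes.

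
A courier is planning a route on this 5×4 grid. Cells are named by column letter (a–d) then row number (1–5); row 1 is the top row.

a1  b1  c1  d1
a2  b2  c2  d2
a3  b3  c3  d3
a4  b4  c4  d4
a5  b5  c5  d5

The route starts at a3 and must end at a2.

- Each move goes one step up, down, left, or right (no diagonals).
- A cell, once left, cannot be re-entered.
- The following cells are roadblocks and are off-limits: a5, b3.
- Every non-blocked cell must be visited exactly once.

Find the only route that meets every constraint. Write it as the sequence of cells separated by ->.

Need to visit all 18 open cells exactly once, starting at a3 and ending at a2.
Cell d1 has only two open neighbours (d2 and c1), so the path must pass straight through it: one of those is the cell it's entered from and the other is where it exits.
Route from a3: down 1 to a4, right 1 to b4, down 1 to b5, right 2 to d5, up 1 to d4, left 1 to c4, up 1 to c3, right 1 to d3, up 2 to d1, left 1 to c1, down 1 to c2, left 1 to b2, up 1 to b1, left 1 to a1, down 1 to a2 — 17 moves in all.
Check: all 18 open cells covered.

a3 -> a4 -> b4 -> b5 -> c5 -> d5 -> d4 -> c4 -> c3 -> d3 -> d2 -> d1 -> c1 -> c2 -> b2 -> b1 -> a1 -> a2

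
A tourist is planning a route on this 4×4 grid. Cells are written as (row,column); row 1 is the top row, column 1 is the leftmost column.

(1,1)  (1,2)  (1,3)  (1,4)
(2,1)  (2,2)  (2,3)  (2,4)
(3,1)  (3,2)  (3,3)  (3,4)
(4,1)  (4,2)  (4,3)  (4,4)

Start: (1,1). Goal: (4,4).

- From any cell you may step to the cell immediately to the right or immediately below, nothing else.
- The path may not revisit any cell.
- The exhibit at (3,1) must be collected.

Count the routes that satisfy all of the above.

4

A right/down-only route from (1,1) to (4,4) makes exactly 3 down-moves and 3 right-moves in some order.
With no other constraints that would be C(6,3) = 20 routes.
Split at (3,1) and multiply the segment counts: (1,1)→(3,1): 1; (3,1)→(4,4): 4; product = 4.
That gives 4 routes.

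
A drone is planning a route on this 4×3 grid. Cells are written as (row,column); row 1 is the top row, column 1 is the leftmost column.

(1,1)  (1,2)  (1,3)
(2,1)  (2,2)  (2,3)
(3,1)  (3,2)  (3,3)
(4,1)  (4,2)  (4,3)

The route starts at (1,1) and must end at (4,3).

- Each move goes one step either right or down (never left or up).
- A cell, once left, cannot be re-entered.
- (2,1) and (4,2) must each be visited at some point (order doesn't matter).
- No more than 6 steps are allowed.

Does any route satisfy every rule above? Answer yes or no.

One route that works: (1,1) → (2,1) → (3,1) → (4,1) → (4,2) → (4,3).

yes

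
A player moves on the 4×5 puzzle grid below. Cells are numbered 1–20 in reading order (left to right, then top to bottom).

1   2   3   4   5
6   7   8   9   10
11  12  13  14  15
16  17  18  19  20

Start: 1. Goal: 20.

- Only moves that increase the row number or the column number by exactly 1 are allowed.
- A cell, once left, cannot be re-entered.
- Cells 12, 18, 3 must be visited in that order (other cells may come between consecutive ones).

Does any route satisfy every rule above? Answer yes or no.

no

3 lies above 18, so going from 18 to 3 would need an upward move — but moves only go right/down, so 18 cannot be visited before 3.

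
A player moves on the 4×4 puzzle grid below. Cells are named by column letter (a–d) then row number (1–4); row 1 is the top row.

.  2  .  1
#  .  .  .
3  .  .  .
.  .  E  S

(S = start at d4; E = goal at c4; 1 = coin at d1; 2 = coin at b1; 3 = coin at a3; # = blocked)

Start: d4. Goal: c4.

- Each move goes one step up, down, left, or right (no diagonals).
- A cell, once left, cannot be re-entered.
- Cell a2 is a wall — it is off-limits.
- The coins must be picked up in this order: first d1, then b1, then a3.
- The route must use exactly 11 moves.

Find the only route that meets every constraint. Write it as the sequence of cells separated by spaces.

The waypoints must appear in the order d1, b1, a3, with no cell reused.
Route from d4: 3× up (reaching d1), 2× left (reaching b1), 2× down (reaching b3), left to a3, down to a4, 2× right (reaching c4) — 11 moves in all.
Check: order respected (1 at step 3, 2 at step 5, 3 at step 8); 11 moves as required.

d4 d3 d2 d1 c1 b1 b2 b3 a3 a4 b4 c4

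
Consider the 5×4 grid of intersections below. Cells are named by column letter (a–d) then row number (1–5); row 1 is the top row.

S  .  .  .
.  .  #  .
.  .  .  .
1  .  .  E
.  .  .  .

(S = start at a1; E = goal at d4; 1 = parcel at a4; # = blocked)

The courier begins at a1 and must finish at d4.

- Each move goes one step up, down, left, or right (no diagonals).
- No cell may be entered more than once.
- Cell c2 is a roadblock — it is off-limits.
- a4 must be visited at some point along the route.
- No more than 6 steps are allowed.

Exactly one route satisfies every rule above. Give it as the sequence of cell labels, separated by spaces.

a1 a2 a3 a4 b4 c4 d4

The 6-move cap with required stops at a4 leaves no slack for detours.
Route from a1: down 3 to a4, right 3 to d4 — 6 moves in all.
Check: all required cells visited; 6 ≤ 6 moves.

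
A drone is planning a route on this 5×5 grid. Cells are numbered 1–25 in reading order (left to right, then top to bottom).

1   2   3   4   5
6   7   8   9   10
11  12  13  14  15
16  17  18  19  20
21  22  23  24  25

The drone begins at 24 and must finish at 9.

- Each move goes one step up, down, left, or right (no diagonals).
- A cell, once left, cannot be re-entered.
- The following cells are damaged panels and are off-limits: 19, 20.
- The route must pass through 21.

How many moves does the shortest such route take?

Any route passes through 21 somewhere between 24 and 9. Summing Manhattan distances along the two legs (24 → 21 → 9) gives a lower bound of 3 + 6 = 9 moves.
A route of 9 moves achieves this: 24 → 23 → 22 → 21 → 16 → 11 → 6 → 7 → 8 → 9.
Since 9 matches the lower bound, it is optimal.

9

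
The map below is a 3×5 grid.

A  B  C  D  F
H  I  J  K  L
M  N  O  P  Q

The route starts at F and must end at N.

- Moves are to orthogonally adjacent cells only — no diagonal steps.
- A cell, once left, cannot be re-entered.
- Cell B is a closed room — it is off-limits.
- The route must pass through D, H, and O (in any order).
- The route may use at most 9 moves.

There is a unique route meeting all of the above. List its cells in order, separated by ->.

The budget equals the shortest possible length, so every move has to be on a shortest route through the required cells.
Route from F: left to D, 2× down (reaching P), left to O, up to J, 2× left (reaching H), down to M, right to N — 9 moves in all.
Check: all required cells visited; 9 ≤ 9 moves.

F -> D -> K -> P -> O -> J -> I -> H -> M -> N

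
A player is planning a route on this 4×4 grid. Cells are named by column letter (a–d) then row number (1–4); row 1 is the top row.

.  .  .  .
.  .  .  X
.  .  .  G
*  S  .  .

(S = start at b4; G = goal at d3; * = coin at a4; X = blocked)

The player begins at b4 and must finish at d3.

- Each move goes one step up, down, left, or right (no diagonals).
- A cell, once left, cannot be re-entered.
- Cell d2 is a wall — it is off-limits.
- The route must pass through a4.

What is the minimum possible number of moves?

Any route passes through a4 somewhere between b4 and d3. Summing Manhattan distances along the two legs (b4 → a4 → d3) gives a lower bound of 1 + 4 = 5 moves.
A route of 5 moves achieves this: b4 → a4 → a3 → b3 → c3 → d3.
Since 5 matches the lower bound, it is optimal.

5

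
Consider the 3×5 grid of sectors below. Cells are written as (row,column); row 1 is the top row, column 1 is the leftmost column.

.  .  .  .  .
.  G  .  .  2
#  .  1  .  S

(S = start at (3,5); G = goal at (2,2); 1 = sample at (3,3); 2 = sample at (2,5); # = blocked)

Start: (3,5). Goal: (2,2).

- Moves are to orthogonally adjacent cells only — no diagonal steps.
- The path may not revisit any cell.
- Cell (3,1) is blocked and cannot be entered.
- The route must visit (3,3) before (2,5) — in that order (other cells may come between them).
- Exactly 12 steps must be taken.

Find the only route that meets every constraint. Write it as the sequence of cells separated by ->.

(3,5) -> (3,4) -> (3,3) -> (2,3) -> (2,4) -> (2,5) -> (1,5) -> (1,4) -> (1,3) -> (1,2) -> (1,1) -> (2,1) -> (2,2)

The waypoints must appear in the order (3,3), (2,5), with no cell reused.
Route from (3,5): left 2 to (3,3), up 1 to (2,3), right 2 to (2,5), up 1 to (1,5), left 4 to (1,1), down 1 to (2,1), right 1 to (2,2) — 12 moves in all.
Check: order respected (1 at step 2, 2 at step 5); 12 moves as required.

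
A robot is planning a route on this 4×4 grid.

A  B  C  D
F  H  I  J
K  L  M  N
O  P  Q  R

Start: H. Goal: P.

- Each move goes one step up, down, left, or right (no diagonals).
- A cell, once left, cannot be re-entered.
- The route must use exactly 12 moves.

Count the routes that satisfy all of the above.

Need simple routes of exactly 12 moves from H to P (Manhattan distance 2, so 5 moves are spent on a detour and 5 undoing it).
Branch systematically from the start, pruning whenever the remaining move budget drops below the Manhattan distance to P or differs from it in parity. Grouping the completions by first move — via B: 3; via L: 9; via F: 7; via I: 5 — and summing: 3 + 9 + 7 + 5 = 24.
That gives 24 routes.

24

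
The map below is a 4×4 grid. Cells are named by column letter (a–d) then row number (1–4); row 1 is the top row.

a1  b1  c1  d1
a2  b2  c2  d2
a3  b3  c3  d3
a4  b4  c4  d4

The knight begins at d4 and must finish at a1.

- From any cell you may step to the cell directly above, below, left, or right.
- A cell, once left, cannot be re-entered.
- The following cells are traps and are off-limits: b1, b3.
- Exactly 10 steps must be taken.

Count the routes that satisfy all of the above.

Need simple routes of exactly 10 moves from d4 to a1 (Manhattan distance 6, so 2 moves are spent on a detour and 2 undoing it).
Enumerating: d4 d3 d2 c2 c3 c4 b4 a4 a3 a2 a1 | d4 c4 c3 d3 d2 d1 c1 c2 b2 a2 a1.
That gives 2 routes.

2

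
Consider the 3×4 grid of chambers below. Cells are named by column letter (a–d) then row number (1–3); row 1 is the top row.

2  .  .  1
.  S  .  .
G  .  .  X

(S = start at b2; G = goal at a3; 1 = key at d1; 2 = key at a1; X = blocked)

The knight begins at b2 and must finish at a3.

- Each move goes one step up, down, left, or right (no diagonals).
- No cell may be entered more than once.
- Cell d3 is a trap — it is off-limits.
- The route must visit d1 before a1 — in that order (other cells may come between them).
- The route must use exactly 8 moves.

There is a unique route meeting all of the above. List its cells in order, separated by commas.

The waypoints must appear in the order d1, a1, with no cell reused.
Route from b2: 2× right (reaching d2), up to d1, 3× left (reaching a1), 2× down (reaching a3) — 8 moves in all.
Check: order respected (1 at step 3, 2 at step 6); 8 moves as required.

b2, c2, d2, d1, c1, b1, a1, a2, a3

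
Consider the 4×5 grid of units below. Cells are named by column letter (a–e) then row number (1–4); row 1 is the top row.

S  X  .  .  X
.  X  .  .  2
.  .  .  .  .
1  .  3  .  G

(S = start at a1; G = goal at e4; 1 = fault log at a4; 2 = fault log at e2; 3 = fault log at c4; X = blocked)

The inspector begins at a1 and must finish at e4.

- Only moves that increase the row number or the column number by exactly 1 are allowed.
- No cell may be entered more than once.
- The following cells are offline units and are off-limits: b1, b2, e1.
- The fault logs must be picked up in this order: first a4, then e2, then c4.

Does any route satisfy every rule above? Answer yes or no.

no

e2 lies above a4, so going from a4 to e2 would need an upward move — but moves only go right/down, so a4 cannot be visited before e2.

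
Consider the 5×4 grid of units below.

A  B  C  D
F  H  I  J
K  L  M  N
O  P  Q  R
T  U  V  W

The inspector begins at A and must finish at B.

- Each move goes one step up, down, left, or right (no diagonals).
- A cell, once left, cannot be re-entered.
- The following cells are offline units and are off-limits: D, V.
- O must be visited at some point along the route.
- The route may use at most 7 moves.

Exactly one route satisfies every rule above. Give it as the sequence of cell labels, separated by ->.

Any route must reach O and still end at B within 7 moves, so the order of the required stops is forced.
Route from A: down 3 to O, right 1 to P, up 3 to B — 7 moves in all.
Check: all required cells visited; 7 ≤ 7 moves.

A -> F -> K -> O -> P -> L -> H -> B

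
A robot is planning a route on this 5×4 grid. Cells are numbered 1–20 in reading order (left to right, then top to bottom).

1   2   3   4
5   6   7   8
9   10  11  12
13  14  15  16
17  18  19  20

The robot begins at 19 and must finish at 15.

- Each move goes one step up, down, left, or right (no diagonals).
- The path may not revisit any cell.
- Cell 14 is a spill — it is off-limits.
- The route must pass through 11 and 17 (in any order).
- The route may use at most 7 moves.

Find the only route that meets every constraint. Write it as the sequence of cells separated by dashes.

19 - 18 - 17 - 13 - 9 - 10 - 11 - 15

The budget equals the shortest possible length, so every move has to be on a shortest route through the required cells.
Route from 19: 2× left (reaching 17), 2× up (reaching 9), 2× right (reaching 11), down to 15 — 7 moves in all.
Check: all required cells visited; 7 ≤ 7 moves.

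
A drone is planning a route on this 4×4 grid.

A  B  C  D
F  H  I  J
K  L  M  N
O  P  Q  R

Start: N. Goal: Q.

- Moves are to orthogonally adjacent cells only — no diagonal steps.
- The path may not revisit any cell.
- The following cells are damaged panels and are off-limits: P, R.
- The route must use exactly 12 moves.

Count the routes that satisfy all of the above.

2

Need simple routes of exactly 12 moves from N to Q (Manhattan distance 2, so 5 moves are spent on a detour and 5 undoing it).
Enumerating: N J D C I H B A F K L M Q | N J D C B A F K L H I M Q.
That gives 2 routes.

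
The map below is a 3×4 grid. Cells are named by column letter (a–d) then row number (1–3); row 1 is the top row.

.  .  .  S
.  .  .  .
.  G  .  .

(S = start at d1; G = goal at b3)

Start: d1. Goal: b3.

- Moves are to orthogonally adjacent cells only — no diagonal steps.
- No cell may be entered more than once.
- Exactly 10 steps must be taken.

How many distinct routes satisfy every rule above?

Need simple routes of exactly 10 moves from d1 to b3 (Manhattan distance 4, so 3 moves are spent on a detour and 3 undoing it).
Enumerating: d1 d2 d3 c3 c2 c1 b1 b2 a2 a3 b3 | d1 d2 d3 c3 c2 c1 b1 a1 a2 a3 b3 | d1 d2 d3 c3 c2 c1 b1 a1 a2 b2 b3 | d1 d2 d3 c3 c2 b2 b1 a1 a2 a3 b3 | d1 c1 b1 a1 a2 b2 c2 d2 d3 c3 b3.
That gives 5 routes.

5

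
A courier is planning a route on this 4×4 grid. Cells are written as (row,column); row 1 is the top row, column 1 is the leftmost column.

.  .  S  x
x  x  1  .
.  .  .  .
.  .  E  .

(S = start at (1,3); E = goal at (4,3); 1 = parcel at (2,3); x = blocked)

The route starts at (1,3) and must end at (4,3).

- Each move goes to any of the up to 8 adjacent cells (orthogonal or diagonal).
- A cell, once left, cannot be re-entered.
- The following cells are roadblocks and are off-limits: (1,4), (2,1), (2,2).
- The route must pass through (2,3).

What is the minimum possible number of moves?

Any route passes through (2,3) somewhere between (1,3) and (4,3). Summing Chebyshev distances along the two legs ((1,3) → (2,3) → (4,3)) gives a lower bound of 1 + 2 = 3 moves.
A route of 3 moves achieves this: (1,3) → (2,3) → (3,2) → (4,3).
Since 3 matches the lower bound, it is optimal.

3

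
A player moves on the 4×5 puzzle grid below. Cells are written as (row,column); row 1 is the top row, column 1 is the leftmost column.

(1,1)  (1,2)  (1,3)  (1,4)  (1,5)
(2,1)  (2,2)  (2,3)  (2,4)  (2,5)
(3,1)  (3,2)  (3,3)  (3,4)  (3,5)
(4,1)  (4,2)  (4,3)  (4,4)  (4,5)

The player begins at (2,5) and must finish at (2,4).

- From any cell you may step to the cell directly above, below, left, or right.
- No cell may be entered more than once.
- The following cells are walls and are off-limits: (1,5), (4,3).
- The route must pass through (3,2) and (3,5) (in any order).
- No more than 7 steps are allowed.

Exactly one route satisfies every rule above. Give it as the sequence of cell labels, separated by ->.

(2,5) -> (3,5) -> (3,4) -> (3,3) -> (3,2) -> (2,2) -> (2,3) -> (2,4)

Any route must reach (3,2) and (3,5) and still end at (2,4) within 7 moves, so the order of the required stops is forced.
Route from (2,5): down 1 to (3,5), left 3 to (3,2), up 1 to (2,2), right 2 to (2,4) — 7 moves in all.
Check: all required cells visited; 7 ≤ 7 moves.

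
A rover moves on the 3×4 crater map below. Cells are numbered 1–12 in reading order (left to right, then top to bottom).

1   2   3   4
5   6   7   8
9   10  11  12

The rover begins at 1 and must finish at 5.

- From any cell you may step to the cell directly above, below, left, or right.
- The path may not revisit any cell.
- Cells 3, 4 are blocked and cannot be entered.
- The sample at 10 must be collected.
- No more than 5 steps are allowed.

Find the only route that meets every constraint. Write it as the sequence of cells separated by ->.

1 -> 2 -> 6 -> 10 -> 9 -> 5

Any route must reach 10 and still end at 5 within 5 moves, so the order of the required stops is forced.
Route from 1: right 1 to 2, down 2 to 10, left 1 to 9, up 1 to 5 — 5 moves in all.
Check: all required cells visited; 5 ≤ 5 moves.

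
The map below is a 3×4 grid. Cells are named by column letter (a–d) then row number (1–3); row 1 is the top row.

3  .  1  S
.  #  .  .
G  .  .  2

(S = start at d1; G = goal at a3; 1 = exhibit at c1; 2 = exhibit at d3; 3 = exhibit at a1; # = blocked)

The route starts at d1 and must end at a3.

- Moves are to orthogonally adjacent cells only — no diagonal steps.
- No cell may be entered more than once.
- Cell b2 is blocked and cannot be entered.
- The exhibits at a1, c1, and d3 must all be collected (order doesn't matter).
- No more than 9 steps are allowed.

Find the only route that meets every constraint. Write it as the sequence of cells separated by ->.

The 9-move cap with required stops at a1, c1, d3 leaves no slack for detours.
Route from d1: 2× down (reaching d3), left to c3, 2× up (reaching c1), 2× left (reaching a1), 2× down (reaching a3) — 9 moves in all.
Check: all required cells visited; 9 ≤ 9 moves.

d1 -> d2 -> d3 -> c3 -> c2 -> c1 -> b1 -> a1 -> a2 -> a3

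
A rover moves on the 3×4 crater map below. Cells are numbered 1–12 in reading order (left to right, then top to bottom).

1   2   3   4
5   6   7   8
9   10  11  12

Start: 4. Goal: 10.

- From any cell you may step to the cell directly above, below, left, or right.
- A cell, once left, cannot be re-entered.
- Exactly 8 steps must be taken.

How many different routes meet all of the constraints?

9

Need simple routes of exactly 8 moves from 4 to 10 (Manhattan distance 4, so 2 moves are spent on a detour and 2 undoing it).
Branch systematically from the start, pruning whenever the remaining move budget drops below the Manhattan distance to 10 or differs from it in parity. Grouping the completions by first move — via 8: 6; via 3: 3 — and summing: 6 + 3 = 9.
That gives 9 routes.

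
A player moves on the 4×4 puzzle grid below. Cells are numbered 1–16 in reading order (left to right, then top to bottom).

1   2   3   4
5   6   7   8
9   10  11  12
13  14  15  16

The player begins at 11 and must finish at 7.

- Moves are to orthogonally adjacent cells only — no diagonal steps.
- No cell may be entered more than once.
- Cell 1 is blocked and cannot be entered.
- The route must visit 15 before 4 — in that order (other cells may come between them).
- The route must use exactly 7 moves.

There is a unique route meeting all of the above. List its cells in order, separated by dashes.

11 - 15 - 16 - 12 - 8 - 4 - 3 - 7

The waypoints must appear in the order 15, 4, with no cell reused.
Route from 11: down 1 to 15, right 1 to 16, up 3 to 4, left 1 to 3, down 1 to 7 — 7 moves in all.
Check: order respected (15 at step 1, 4 at step 5); 7 moves as required.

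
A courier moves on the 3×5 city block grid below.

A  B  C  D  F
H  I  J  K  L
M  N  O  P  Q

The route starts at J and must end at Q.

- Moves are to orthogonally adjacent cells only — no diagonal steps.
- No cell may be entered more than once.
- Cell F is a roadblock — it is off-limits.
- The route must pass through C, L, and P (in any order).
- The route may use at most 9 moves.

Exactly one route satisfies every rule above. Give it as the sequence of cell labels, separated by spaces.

The 9-move cap with required stops at C, L, P leaves no slack for detours.
Route from J: up 1 to C, left 1 to B, down 2 to N, right 2 to P, up 1 to K, right 1 to L, down 1 to Q — 9 moves in all.
Check: all required cells visited; 9 ≤ 9 moves.

J C B I N O P K L Q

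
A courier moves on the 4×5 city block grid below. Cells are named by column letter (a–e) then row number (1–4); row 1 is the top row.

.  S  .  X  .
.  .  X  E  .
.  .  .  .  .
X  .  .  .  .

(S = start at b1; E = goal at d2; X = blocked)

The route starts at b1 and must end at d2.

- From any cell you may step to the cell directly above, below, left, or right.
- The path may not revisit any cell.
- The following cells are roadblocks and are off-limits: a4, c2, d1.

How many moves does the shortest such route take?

The Manhattan distance from b1 to d2 is |1−2| + |2−4| = 3, so at least 3 moves are needed.
That bound ignores the blocked cells. Measuring each leg by the fewest moves that actually steer around them (b1→d2: 5) raises the lower bound to 5.
A route of 5 moves exists: b1 → b2 → b3 → c3 → d3 → d2.
Since 5 matches that lower bound, it is optimal.

5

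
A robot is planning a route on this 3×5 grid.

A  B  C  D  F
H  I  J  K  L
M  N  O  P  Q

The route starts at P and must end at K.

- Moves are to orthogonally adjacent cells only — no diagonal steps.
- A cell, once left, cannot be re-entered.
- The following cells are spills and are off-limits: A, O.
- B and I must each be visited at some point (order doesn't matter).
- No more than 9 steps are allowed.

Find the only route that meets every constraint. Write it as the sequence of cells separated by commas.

The 9-move cap with required stops at B, I leaves no slack for detours.
Route from P: right to Q, 2× up (reaching F), 3× left (reaching B), down to I, 2× right (reaching K) — 9 moves in all.
Check: all required cells visited; 9 ≤ 9 moves.

P, Q, L, F, D, C, B, I, J, K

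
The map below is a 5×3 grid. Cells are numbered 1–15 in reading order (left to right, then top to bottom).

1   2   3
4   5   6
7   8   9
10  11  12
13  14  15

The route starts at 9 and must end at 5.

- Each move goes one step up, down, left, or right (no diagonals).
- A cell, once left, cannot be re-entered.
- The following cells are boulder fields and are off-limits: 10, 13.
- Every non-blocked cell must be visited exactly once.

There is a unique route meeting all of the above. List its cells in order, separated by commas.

9, 12, 15, 14, 11, 8, 7, 4, 1, 2, 3, 6, 5

Need to visit all 13 open cells exactly once, starting at 9 and ending at 5.
Cell 14 has only two open neighbours (11 and 15), so the path must pass straight through it: one of those is the cell it's entered from and the other is where it exits.
Route from 9: 2× down (reaching 15), left to 14, 2× up (reaching 8), left to 7, 2× up (reaching 1), 2× right (reaching 3), down to 6, left to 5 — 12 moves in all.
Check: all 13 open cells covered.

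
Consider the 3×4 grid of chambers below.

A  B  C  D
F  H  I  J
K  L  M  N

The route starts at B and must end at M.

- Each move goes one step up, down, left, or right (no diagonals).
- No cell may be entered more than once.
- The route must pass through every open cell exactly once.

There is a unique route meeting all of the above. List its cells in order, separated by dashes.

Need to visit all 12 open cells exactly once, starting at B and ending at M.
Cell N has only two open neighbours (J and M), so the path must pass straight through it: one of those is the cell it's entered from and the other is where it exits.
Route from B: left 1 to A, down 2 to K, right 1 to L, up 1 to H, right 1 to I, up 1 to C, right 1 to D, down 2 to N, left 1 to M — 11 moves in all.
Check: all 12 open cells covered.

B - A - F - K - L - H - I - C - D - J - N - M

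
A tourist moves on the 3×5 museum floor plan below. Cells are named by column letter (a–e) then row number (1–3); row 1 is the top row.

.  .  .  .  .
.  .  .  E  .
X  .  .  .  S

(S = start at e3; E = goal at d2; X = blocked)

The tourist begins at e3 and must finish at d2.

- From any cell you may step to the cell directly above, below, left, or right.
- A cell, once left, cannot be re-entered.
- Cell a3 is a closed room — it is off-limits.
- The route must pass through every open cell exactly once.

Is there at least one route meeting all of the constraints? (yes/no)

no

Colour the cells like a checkerboard: each orthogonal step flips colour, so a Hamiltonian route alternates colours. Here there are 7 cells of one colour and 7 of the other, with start on the same colour as the goal — the counts and endpoints can't be arranged into an alternating sequence of length 14, so no Hamiltonian route exists.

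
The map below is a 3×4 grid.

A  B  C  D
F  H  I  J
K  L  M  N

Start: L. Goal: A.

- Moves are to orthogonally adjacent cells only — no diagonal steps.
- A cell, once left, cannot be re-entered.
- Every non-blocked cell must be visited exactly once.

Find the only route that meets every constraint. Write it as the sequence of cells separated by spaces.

L K F H I M N J D C B A

Need to visit all 12 open cells exactly once, starting at L and ending at A.
Cell N has only two open neighbours (J and M), so the path must pass straight through it: one of those is the cell it's entered from and the other is where it exits.
Route from L: left to K, up to F, 2× right (reaching I), down to M, right to N, 2× up (reaching D), 3× left (reaching A) — 11 moves in all.
Check: all 12 open cells covered.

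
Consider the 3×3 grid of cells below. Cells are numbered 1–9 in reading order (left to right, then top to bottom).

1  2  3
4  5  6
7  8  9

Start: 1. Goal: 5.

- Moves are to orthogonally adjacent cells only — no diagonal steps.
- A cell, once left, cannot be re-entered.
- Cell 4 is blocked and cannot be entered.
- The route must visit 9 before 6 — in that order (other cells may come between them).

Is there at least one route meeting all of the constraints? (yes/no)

Ignoring the required order, 1 revisit-free route from 1 to 5 passes through all of 9 and 6; the waypoint orders that occur are 6 → 9 (1) — never 9 → 6.

no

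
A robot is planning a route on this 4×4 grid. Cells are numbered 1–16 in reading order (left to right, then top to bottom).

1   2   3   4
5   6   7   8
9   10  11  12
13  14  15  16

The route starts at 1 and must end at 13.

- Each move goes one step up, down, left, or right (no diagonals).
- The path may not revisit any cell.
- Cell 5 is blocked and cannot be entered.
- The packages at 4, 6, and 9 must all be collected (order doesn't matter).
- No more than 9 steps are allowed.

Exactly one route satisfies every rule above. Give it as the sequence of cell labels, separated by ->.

1 -> 2 -> 3 -> 4 -> 8 -> 7 -> 6 -> 10 -> 9 -> 13

The 9-move cap with required stops at 4, 6, 9 leaves no slack for detours.
Route from 1: 3× right (reaching 4), down to 8, 2× left (reaching 6), down to 10, left to 9, down to 13 — 9 moves in all.
Check: all required cells visited; 9 ≤ 9 moves.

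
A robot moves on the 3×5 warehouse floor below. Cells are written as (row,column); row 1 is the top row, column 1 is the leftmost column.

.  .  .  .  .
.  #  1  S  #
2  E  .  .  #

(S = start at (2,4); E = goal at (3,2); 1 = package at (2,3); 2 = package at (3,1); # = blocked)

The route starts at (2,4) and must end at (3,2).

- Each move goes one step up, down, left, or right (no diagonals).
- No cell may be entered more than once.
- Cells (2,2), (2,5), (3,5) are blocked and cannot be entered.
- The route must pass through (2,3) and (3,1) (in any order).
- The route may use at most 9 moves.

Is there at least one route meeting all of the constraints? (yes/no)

yes

One route that works: (2,4) → (2,3) → (1,3) → (1,2) → (1,1) → (2,1) → (3,1) → (3,2).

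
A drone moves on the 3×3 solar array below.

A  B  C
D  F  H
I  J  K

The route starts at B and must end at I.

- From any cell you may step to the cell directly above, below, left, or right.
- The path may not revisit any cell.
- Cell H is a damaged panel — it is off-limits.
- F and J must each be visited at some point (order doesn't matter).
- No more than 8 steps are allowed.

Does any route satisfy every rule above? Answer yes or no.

One route that works: B → F → J → I.

yes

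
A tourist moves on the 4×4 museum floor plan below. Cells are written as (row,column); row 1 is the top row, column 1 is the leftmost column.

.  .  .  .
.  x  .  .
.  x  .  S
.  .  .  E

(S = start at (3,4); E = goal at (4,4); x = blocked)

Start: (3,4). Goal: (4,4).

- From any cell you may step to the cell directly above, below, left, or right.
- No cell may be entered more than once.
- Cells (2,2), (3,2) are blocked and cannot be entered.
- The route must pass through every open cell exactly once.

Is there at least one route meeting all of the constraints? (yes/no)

One route that works: (3,4) → (3,3) → (2,3) → (2,4) → (1,4) → (1,3) → (1,2) → (1,1) → (2,1) → (3,1) → (4,1) → (4,2) → (4,3) → (4,4).

yes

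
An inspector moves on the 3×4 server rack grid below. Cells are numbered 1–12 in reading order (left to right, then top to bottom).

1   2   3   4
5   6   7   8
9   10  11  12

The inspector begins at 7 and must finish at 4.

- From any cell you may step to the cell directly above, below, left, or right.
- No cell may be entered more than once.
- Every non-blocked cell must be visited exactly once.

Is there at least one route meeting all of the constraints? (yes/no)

Colour the cells like a checkerboard: each orthogonal step flips colour, so a Hamiltonian route alternates colours. Here there are 6 cells of one colour and 6 of the other, with start on the same colour as the goal — the counts and endpoints can't be arranged into an alternating sequence of length 12, so no Hamiltonian route exists.

no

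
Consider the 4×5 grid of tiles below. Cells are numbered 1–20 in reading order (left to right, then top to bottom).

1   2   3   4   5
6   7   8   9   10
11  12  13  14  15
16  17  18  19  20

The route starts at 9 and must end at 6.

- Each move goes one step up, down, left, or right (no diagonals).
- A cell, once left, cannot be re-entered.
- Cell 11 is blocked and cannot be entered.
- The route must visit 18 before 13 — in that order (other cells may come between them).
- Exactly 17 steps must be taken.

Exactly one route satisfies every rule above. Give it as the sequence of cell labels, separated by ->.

The waypoints must appear in the order 18, 13, with no cell reused.
Route from 9: 2× left (reaching 7), 2× down (reaching 17), right to 18, up to 13, right to 14, down to 19, right to 20, 3× up (reaching 5), 4× left (reaching 1), down to 6 — 17 moves in all.
Check: order respected (18 at step 5, 13 at step 6); 17 moves as required.

9 -> 8 -> 7 -> 12 -> 17 -> 18 -> 13 -> 14 -> 19 -> 20 -> 15 -> 10 -> 5 -> 4 -> 3 -> 2 -> 1 -> 6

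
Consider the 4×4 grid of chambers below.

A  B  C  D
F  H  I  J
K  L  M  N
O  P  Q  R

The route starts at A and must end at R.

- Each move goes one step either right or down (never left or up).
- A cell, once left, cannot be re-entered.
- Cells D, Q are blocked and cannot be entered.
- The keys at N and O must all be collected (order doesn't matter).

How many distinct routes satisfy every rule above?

0

A right/down-only route from A to R makes exactly 3 down-moves and 3 right-moves in some order.
With no other constraints that would be C(6,3) = 20 routes.
O is below but to the left of N: going N → O would need a leftward move and O → N an upward move, so no right/down-only route can visit both required cells.
No route satisfies every constraint, so the count is 0.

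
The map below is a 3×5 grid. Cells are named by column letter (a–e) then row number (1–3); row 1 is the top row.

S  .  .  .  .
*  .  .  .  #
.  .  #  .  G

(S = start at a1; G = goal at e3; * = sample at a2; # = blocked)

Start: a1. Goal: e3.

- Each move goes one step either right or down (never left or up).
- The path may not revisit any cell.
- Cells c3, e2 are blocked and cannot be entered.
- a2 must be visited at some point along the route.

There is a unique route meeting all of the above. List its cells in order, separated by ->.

Moves only go right or down, so the column and row indices never decrease.
Route from a1: down to a2, 3× right (reaching d2), down to d3, right to e3 — 6 moves in all.
Check: all required cells visited.

a1 -> a2 -> b2 -> c2 -> d2 -> d3 -> e3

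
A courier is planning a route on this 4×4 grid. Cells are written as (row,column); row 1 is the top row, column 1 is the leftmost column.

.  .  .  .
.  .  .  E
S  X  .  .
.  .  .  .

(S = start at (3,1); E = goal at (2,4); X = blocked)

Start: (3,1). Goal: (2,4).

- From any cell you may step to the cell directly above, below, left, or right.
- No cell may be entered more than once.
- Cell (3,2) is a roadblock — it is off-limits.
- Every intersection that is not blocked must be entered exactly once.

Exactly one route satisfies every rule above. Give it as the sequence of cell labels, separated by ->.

Need to visit all 15 open cells exactly once, starting at (3,1) and ending at (2,4).
Route from (3,1): down 1 to (4,1), right 3 to (4,4), up 1 to (3,4), left 1 to (3,3), up 1 to (2,3), left 2 to (2,1), up 1 to (1,1), right 3 to (1,4), down 1 to (2,4) — 14 moves in all.
Check: all 15 open cells covered.

(3,1) -> (4,1) -> (4,2) -> (4,3) -> (4,4) -> (3,4) -> (3,3) -> (2,3) -> (2,2) -> (2,1) -> (1,1) -> (1,2) -> (1,3) -> (1,4) -> (2,4)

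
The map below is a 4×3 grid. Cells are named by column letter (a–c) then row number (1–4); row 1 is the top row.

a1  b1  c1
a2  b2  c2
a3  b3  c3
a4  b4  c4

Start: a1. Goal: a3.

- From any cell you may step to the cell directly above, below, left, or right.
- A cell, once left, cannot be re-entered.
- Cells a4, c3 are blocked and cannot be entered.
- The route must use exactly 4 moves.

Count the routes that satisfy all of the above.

Need simple routes of exactly 4 moves from a1 to a3 (Manhattan distance 2, so 1 moves are spent on a detour and 1 undoing it).
Enumerating: a1 a2 b2 b3 a3 | a1 b1 b2 b3 a3 | a1 b1 b2 a2 a3.
That gives 3 routes.

3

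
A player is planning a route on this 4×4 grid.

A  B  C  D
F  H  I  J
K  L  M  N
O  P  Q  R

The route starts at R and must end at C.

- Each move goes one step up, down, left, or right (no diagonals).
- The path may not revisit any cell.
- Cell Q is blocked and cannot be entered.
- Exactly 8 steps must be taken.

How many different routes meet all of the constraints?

8

Need simple routes of exactly 8 moves from R to C (Manhattan distance 4, so 2 moves are spent on a detour and 2 undoing it).
Enumerating: R N J I M L H B C | R N J I H F A B C | R N M I H F A B C | R N M L H F A B C | R N M L H I J D C | R N M L K F A B C | R N M L K F H B C | R N M L K F H I C.
That gives 8 routes.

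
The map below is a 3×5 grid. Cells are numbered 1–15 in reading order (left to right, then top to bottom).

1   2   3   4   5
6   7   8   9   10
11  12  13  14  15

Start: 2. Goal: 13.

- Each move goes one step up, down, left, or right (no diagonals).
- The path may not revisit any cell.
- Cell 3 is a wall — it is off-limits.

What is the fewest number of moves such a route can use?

3

The Manhattan distance from 2 to 13 is |1−3| + |2−3| = 3, so at least 3 moves are needed.
A route of 3 moves achieves this: 2 → 7 → 12 → 13.
Since 3 matches the lower bound, it is optimal.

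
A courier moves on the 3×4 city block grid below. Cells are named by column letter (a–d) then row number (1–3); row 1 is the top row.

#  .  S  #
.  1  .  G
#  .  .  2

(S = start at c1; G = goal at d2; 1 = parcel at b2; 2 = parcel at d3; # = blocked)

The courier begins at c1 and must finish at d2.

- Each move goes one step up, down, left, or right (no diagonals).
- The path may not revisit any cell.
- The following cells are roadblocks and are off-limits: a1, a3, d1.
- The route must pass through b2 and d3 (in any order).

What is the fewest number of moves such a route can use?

Any route passes through b2 and d3 in some order between c1 and d2. Summing Manhattan distances along each leg and taking the cheapest ordering (c1 → b2 → d3 → d2) gives a lower bound of 2 + 3 + 1 = 6 moves.
A route of 6 moves achieves this: c1 → c2 → b2 → b3 → c3 → d3 → d2.
Since 6 matches the lower bound, it is optimal.

6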